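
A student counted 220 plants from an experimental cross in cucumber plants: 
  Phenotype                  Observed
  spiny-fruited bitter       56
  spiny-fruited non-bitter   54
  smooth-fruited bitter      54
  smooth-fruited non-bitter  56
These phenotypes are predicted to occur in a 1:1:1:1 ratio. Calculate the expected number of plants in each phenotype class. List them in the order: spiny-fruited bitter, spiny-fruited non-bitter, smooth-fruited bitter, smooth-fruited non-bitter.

The 1:1:1:1 ratio has 4 parts, so with N = 220 the expected counts are:
  spiny-fruited bitter: 220 × 1/4 = 55
  spiny-fruited non-bitter: 220 × 1/4 = 55
  smooth-fruited bitter: 220 × 1/4 = 55
  smooth-fruited non-bitter: 220 × 1/4 = 55

55, 55, 55, 55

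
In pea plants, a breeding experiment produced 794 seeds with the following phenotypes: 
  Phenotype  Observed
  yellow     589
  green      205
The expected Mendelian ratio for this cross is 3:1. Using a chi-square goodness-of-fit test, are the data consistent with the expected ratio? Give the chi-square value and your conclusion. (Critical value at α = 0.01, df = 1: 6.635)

0.284; consistent

The 3:1 ratio has 4 parts, so with N = 794 the expected counts are:
  yellow: 794 × 3/4 = 595.5
  green: 794 × 1/4 = 198.5
χ² = Σ (O − E)² / E
  yellow: (589 − 595.5)² / 595.5 = 0.0709
  green: (205 − 198.5)² / 198.5 = 0.2128
χ² = 0.0709 + 0.2128 = 0.2837 ≈ 0.284
Degrees of freedom = 2 − 1 = 1; critical value at α = 0.01 is 6.635.
Since 0.284 < 6.635, we fail to reject the null hypothesis — the data are consistent with the 3:1 ratio.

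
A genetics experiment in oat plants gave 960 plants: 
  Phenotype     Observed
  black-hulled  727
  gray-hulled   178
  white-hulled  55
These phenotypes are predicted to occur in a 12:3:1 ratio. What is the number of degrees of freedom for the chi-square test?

2

A goodness-of-fit test with 3 phenotype classes has df = 3 − 1 = 2.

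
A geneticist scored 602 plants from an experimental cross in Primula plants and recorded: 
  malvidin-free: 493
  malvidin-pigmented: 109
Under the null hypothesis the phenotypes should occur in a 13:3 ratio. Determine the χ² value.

Total ratio parts = 16. Expected numbers out of 602:
  malvidin-free: 602 × 13/16 = 489.125
  malvidin-pigmented: 602 × 3/16 = 112.875
χ² = Σ (O − E)² / E
  malvidin-free: (493 − 489.125)² / 489.125 = 0.0307
  malvidin-pigmented: (109 − 112.875)² / 112.875 = 0.1330
χ² = 0.0307 + 0.1330 = 0.1637 ≈ 0.164

0.164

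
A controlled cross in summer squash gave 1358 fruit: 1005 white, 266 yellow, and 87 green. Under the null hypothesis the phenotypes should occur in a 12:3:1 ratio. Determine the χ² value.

0.740

Total ratio parts = 16. Expected numbers out of 1358:
  white: 1358 × 12/16 = 1018.5
  yellow: 1358 × 3/16 = 254.625
  green: 1358 × 1/16 = 84.875
χ² = Σ (O − E)² / E
  white: (1005 − 1018.5)² / 1018.5 = 0.1789
  yellow: (266 − 254.625)² / 254.625 = 0.5082
  green: (87 − 84.875)² / 84.875 = 0.0532
χ² = 0.1789 + 0.5082 + 0.0532 = 0.7403 ≈ 0.740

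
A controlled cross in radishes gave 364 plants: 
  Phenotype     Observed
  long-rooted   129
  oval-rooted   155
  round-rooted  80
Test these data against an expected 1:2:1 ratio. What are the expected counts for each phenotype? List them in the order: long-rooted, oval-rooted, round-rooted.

91, 182, 91

Under the 1:2:1 hypothesis (Σ ratio = 4, N = 364):
  long-rooted: 364 × 1/4 = 91
  oval-rooted: 364 × 2/4 = 182
  round-rooted: 364 × 1/4 = 91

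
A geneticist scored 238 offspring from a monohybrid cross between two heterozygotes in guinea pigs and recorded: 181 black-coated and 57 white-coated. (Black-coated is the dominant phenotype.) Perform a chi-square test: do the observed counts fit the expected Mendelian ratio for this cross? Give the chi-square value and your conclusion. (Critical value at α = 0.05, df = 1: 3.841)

0.140; consistent

For a monohybrid cross between heterozygotes with complete dominance, the expected phenotypic ratio is 3:1.
Total ratio parts = 4. Expected numbers out of 238:
  black-coated: 238 × 3/4 = 178.5
  white-coated: 238 × 1/4 = 59.5
χ² = Σ (O − E)² / E
  black-coated: (181 − 178.5)² / 178.5 = 0.0350
  white-coated: (57 − 59.5)² / 59.5 = 0.1050
χ² = 0.0350 + 0.1050 = 0.140
Degrees of freedom = 2 − 1 = 1; critical value at α = 0.05 is 3.841.
Since 0.140 < 3.841, we fail to reject the null hypothesis — the data are consistent with the 3:1 ratio.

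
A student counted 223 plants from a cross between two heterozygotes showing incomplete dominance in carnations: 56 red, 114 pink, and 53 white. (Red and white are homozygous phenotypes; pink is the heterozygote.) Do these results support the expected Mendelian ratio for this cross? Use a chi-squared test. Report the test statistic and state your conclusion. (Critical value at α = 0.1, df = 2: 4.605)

0.193; consistent

With incomplete dominance, a heterozygote × heterozygote cross gives a 1:2:1 phenotypic ratio.
Under the 1:2:1 hypothesis (Σ ratio = 4, N = 223):
  red: 223 × 1/4 = 55.75
  pink: 223 × 2/4 = 111.5
  white: 223 × 1/4 = 55.75
χ² = Σ (O − E)² / E
  red: (56 − 55.75)² / 55.75 = 0.0011
  pink: (114 − 111.5)² / 111.5 = 0.0561
  white: (53 − 55.75)² / 55.75 = 0.1357
χ² = 0.0011 + 0.0561 + 0.1357 = 0.1929 ≈ 0.193
Degrees of freedom = 3 − 1 = 2; critical value at α = 0.1 is 4.605.
Since 0.193 < 4.605, we fail to reject the null hypothesis — the data are consistent with the 1:2:1 ratio.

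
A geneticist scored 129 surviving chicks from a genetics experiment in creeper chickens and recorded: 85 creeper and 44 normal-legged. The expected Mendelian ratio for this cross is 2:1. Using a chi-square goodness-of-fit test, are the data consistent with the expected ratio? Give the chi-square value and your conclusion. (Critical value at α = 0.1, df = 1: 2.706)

0.035; consistent

Expected counts for N = 129 under a 2:1 ratio (total parts = 3):
  creeper: 129 × 2/3 = 86
  normal-legged: 129 × 1/3 = 43
χ² = Σ (O − E)² / E
  creeper: (85 − 86)² / 86 = 0.0116
  normal-legged: (44 − 43)² / 43 = 0.0233
χ² = 0.0116 + 0.0233 = 0.0349 ≈ 0.035
Degrees of freedom = 2 − 1 = 1; critical value at α = 0.1 is 2.706.
Since 0.035 < 2.706, we fail to reject the null hypothesis — the data are consistent with the 2:1 ratio.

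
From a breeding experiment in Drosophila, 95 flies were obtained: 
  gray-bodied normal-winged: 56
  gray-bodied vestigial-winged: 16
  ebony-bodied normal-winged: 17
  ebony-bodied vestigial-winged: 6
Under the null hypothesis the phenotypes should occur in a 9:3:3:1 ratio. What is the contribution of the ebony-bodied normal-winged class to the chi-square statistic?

Under the 9:3:3:1 hypothesis (Σ ratio = 16, N = 95):
  gray-bodied normal-winged: 95 × 9/16 = 53.4375
  gray-bodied vestigial-winged: 95 × 3/16 = 17.8125
  ebony-bodied normal-winged: 95 × 3/16 = 17.8125
  ebony-bodied vestigial-winged: 95 × 1/16 = 5.9375
Contribution of ebony-bodied normal-winged: (17 − 17.8125)² / 17.8125 = 0.0371

0.037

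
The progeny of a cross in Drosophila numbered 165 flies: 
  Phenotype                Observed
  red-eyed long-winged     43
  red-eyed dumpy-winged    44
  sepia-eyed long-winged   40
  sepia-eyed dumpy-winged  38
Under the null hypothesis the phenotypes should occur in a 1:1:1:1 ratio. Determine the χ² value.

0.552

Expected counts for N = 165 under a 1:1:1:1 ratio (total parts = 4):
  red-eyed long-winged: 165 × 1/4 = 41.25
  red-eyed dumpy-winged: 165 × 1/4 = 41.25
  sepia-eyed long-winged: 165 × 1/4 = 41.25
  sepia-eyed dumpy-winged: 165 × 1/4 = 41.25
χ² = Σ (O − E)² / E
  red-eyed long-winged: (43 − 41.25)² / 41.25 = 0.0742
  red-eyed dumpy-winged: (44 − 41.25)² / 41.25 = 0.1833
  sepia-eyed long-winged: (40 − 41.25)² / 41.25 = 0.0379
  sepia-eyed dumpy-winged: (38 − 41.25)² / 41.25 = 0.2561
χ² = 0.0742 + 0.1833 + 0.0379 + 0.2561 = 0.5515 ≈ 0.552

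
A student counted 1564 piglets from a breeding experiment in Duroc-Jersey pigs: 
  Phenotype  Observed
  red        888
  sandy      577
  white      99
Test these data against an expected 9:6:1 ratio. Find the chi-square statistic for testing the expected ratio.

0.247

Under the 9:6:1 hypothesis (Σ ratio = 16, N = 1564):
  red: 1564 × 9/16 = 879.75
  sandy: 1564 × 6/16 = 586.5
  white: 1564 × 1/16 = 97.75
χ² = Σ (O − E)² / E
  red: (888 − 879.75)² / 879.75 = 0.0774
  sandy: (577 − 586.5)² / 586.5 = 0.1539
  white: (99 − 97.75)² / 97.75 = 0.0160
χ² = 0.0774 + 0.1539 + 0.0160 = 0.2473 ≈ 0.247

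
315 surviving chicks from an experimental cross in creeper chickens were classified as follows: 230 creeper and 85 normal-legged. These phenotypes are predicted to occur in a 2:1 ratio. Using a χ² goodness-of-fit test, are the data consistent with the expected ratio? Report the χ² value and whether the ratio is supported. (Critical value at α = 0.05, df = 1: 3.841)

5.714; not consistent

Total ratio parts = 3. Expected numbers out of 315:
  creeper: 315 × 2/3 = 210
  normal-legged: 315 × 1/3 = 105
χ² = Σ (O − E)² / E
  creeper: (230 − 210)² / 210 = 1.9048
  normal-legged: (85 − 105)² / 105 = 3.8095
χ² = 1.9048 + 3.8095 = 5.7143 ≈ 5.714
Degrees of freedom = 2 − 1 = 1; critical value at α = 0.05 is 3.841.
Since 5.714 > 3.841, we reject the null hypothesis — the data do not fit the 2:1 ratio.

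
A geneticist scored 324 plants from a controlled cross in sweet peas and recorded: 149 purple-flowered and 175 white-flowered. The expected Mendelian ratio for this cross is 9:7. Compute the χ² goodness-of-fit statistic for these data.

13.866

The 9:7 ratio has 16 parts, so with N = 324 the expected counts are:
  purple-flowered: 324 × 9/16 = 182.25
  white-flowered: 324 × 7/16 = 141.75
χ² = Σ (O − E)² / E
  purple-flowered: (149 − 182.25)² / 182.25 = 6.0662
  white-flowered: (175 − 141.75)² / 141.75 = 7.7994
χ² = 6.0662 + 7.7994 = 13.8656 ≈ 13.866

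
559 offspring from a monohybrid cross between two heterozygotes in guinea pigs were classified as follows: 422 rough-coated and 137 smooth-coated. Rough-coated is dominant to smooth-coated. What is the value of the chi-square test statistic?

For a monohybrid cross between heterozygotes with complete dominance, the expected phenotypic ratio is 3:1.
Total ratio parts = 4. Expected numbers out of 559:
  rough-coated: 559 × 3/4 = 419.25
  smooth-coated: 559 × 1/4 = 139.75
χ² = Σ (O − E)² / E
  rough-coated: (422 − 419.25)² / 419.25 = 0.0180
  smooth-coated: (137 − 139.75)² / 139.75 = 0.0541
χ² = 0.0180 + 0.0541 = 0.0721 ≈ 0.072

0.072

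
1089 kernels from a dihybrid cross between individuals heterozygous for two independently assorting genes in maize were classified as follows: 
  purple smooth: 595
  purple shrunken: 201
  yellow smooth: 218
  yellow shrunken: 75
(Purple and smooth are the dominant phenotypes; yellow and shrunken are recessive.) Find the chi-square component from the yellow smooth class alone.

A dihybrid F₂ with independent assortment and complete dominance at both loci gives a 9:3:3:1 phenotypic ratio.
Total ratio parts = 16. Expected numbers out of 1089:
  purple smooth: 1089 × 9/16 = 612.5625
  purple shrunken: 1089 × 3/16 = 204.1875
  yellow smooth: 1089 × 3/16 = 204.1875
  yellow shrunken: 1089 × 1/16 = 68.0625
Contribution of yellow smooth: (218 − 204.1875)² / 204.1875 = 0.9344

0.934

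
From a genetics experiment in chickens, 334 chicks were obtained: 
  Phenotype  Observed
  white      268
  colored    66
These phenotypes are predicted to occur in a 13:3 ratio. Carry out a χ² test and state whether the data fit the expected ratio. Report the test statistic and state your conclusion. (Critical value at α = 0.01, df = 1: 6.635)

Under the 13:3 hypothesis (Σ ratio = 16, N = 334):
  white: 334 × 13/16 = 271.375
  colored: 334 × 3/16 = 62.625
χ² = Σ (O − E)² / E
  white: (268 − 271.375)² / 271.375 = 0.0420
  colored: (66 − 62.625)² / 62.625 = 0.1819
χ² = 0.0420 + 0.1819 = 0.2239 ≈ 0.224
Degrees of freedom = 2 − 1 = 1; critical value at α = 0.01 is 6.635.
Since 0.224 < 6.635, we fail to reject the null hypothesis — the data are consistent with the 13:3 ratio.

0.224; consistent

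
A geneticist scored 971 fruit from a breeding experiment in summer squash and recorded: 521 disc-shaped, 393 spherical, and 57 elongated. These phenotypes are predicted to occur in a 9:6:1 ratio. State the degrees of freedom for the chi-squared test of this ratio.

2

A goodness-of-fit test with 3 phenotype classes has df = 3 − 1 = 2.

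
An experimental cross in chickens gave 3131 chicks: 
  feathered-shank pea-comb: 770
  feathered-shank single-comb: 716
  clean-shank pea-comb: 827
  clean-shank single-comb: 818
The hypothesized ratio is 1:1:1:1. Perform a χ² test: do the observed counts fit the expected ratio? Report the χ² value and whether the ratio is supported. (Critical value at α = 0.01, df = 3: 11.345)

The 1:1:1:1 ratio has 4 parts, so with N = 3131 the expected counts are:
  feathered-shank pea-comb: 3131 × 1/4 = 782.75
  feathered-shank single-comb: 3131 × 1/4 = 782.75
  clean-shank pea-comb: 3131 × 1/4 = 782.75
  clean-shank single-comb: 3131 × 1/4 = 782.75
χ² = Σ (O − E)² / E
  feathered-shank pea-comb: (770 − 782.75)² / 782.75 = 0.2077
  feathered-shank single-comb: (716 − 782.75)² / 782.75 = 5.6922
  clean-shank pea-comb: (827 − 782.75)² / 782.75 = 2.5015
  clean-shank single-comb: (818 − 782.75)² / 782.75 = 1.5874
χ² = 0.2077 + 5.6922 + 2.5015 + 1.5874 = 9.9888 ≈ 9.989
Degrees of freedom = 4 − 1 = 3; critical value at α = 0.01 is 11.345.
Since 9.989 < 11.345, we fail to reject the null hypothesis — the data are consistent with the 1:1:1:1 ratio.

9.989; consistent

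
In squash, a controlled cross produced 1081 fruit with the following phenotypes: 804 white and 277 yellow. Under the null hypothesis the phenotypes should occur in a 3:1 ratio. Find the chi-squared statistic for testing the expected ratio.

0.225

Under the 3:1 hypothesis (Σ ratio = 4, N = 1081):
  white: 1081 × 3/4 = 810.75
  yellow: 1081 × 1/4 = 270.25
χ² = Σ (O − E)² / E
  white: (804 − 810.75)² / 810.75 = 0.0562
  yellow: (277 − 270.25)² / 270.25 = 0.1686
χ² = 0.0562 + 0.1686 = 0.2248 ≈ 0.225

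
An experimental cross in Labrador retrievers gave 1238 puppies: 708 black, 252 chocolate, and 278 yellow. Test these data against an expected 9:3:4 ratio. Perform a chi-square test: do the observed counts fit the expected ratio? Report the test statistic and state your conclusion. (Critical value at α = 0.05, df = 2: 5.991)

The 9:3:4 ratio has 16 parts, so with N = 1238 the expected counts are:
  black: 1238 × 9/16 = 696.375
  chocolate: 1238 × 3/16 = 232.125
  yellow: 1238 × 4/16 = 309.5
χ² = Σ (O − E)² / E
  black: (708 − 696.375)² / 696.375 = 0.1941
  chocolate: (252 − 232.125)² / 232.125 = 1.7017
  yellow: (278 − 309.5)² / 309.5 = 3.2060
χ² = 0.1941 + 1.7017 + 3.2060 = 5.1018 ≈ 5.102
Degrees of freedom = 3 − 1 = 2; critical value at α = 0.05 is 5.991.
Since 5.102 < 5.991, we fail to reject the null hypothesis — the data are consistent with the 9:3:4 ratio.

5.102; consistent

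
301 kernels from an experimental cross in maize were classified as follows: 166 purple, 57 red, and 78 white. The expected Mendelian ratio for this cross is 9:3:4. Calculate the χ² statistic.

The 9:3:4 ratio has 16 parts, so with N = 301 the expected counts are:
  purple: 301 × 9/16 = 169.3125
  red: 301 × 3/16 = 56.4375
  white: 301 × 4/16 = 75.25
χ² = Σ (O − E)² / E
  purple: (166 − 169.3125)² / 169.3125 = 0.0648
  red: (57 − 56.4375)² / 56.4375 = 0.0056
  white: (78 − 75.25)² / 75.25 = 0.1005
χ² = 0.0648 + 0.0056 + 0.1005 = 0.1709 ≈ 0.171

0.171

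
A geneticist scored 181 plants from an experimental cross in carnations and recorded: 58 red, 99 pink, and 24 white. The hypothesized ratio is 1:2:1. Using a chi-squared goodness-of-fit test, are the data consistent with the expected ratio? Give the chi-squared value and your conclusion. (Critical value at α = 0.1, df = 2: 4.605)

The 1:2:1 ratio has 4 parts, so with N = 181 the expected counts are:
  red: 181 × 1/4 = 45.25
  pink: 181 × 2/4 = 90.5
  white: 181 × 1/4 = 45.25
χ² = Σ (O − E)² / E
  red: (58 − 45.25)² / 45.25 = 3.5925
  pink: (99 − 90.5)² / 90.5 = 0.7983
  white: (24 − 45.25)² / 45.25 = 9.9793
χ² = 3.5925 + 0.7983 + 9.9793 = 14.3701 ≈ 14.370
Degrees of freedom = 3 − 1 = 2; critical value at α = 0.1 is 4.605.
Since 14.370 > 4.605, we reject the null hypothesis — the data do not fit the 1:2:1 ratio.

14.370; not consistent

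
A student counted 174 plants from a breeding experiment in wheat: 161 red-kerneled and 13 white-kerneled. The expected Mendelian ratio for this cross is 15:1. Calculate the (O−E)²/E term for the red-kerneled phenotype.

Under the 15:1 hypothesis (Σ ratio = 16, N = 174):
  red-kerneled: 174 × 15/16 = 163.125
  white-kerneled: 174 × 1/16 = 10.875
Contribution of red-kerneled: (161 − 163.125)² / 163.125 = 0.0277

0.028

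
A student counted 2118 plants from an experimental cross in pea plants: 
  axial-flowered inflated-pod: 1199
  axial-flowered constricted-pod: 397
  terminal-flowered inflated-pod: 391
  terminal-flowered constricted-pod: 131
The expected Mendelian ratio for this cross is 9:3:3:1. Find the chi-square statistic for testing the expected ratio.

The 9:3:3:1 ratio has 16 parts, so with N = 2118 the expected counts are:
  axial-flowered inflated-pod: 2118 × 9/16 = 1191.375
  axial-flowered constricted-pod: 2118 × 3/16 = 397.125
  terminal-flowered inflated-pod: 2118 × 3/16 = 397.125
  terminal-flowered constricted-pod: 2118 × 1/16 = 132.375
χ² = Σ (O − E)² / E
  axial-flowered inflated-pod: (1199 − 1191.375)² / 1191.375 = 0.0488
  axial-flowered constricted-pod: (397 − 397.125)² / 397.125 = 0.0000
  terminal-flowered inflated-pod: (391 − 397.125)² / 397.125 = 0.0945
  terminal-flowered constricted-pod: (131 − 132.375)² / 132.375 = 0.0143
χ² = 0.0488 + 0.0000 + 0.0945 + 0.0143 = 0.1576 ≈ 0.158

0.158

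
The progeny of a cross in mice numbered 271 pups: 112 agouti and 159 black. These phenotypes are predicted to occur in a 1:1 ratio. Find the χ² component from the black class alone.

The 1:1 ratio has 2 parts, so with N = 271 the expected counts are:
  agouti: 271 × 1/2 = 135.5
  black: 271 × 1/2 = 135.5
Contribution of black: (159 − 135.5)² / 135.5 = 4.0756

4.076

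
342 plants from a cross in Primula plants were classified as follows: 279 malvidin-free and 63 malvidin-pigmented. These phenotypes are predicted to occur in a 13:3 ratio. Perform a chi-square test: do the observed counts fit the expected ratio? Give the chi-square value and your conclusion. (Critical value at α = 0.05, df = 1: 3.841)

Under the 13:3 hypothesis (Σ ratio = 16, N = 342):
  malvidin-free: 342 × 13/16 = 277.875
  malvidin-pigmented: 342 × 3/16 = 64.125
χ² = Σ (O − E)² / E
  malvidin-free: (279 − 277.875)² / 277.875 = 0.0046
  malvidin-pigmented: (63 − 64.125)² / 64.125 = 0.0197
χ² = 0.0046 + 0.0197 = 0.0243 ≈ 0.024
Degrees of freedom = 2 − 1 = 1; critical value at α = 0.05 is 3.841.
Since 0.024 < 3.841, we fail to reject the null hypothesis — the data are consistent with the 13:3 ratio.

0.024; consistent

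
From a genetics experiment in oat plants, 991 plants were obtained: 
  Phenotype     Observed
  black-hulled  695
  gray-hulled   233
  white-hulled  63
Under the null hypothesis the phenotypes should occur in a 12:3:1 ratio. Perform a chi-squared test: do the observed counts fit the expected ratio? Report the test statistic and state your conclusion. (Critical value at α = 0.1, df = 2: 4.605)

15.134; not consistent

Total ratio parts = 16. Expected numbers out of 991:
  black-hulled: 991 × 12/16 = 743.25
  gray-hulled: 991 × 3/16 = 185.8125
  white-hulled: 991 × 1/16 = 61.9375
χ² = Σ (O − E)² / E
  black-hulled: (695 − 743.25)² / 743.25 = 3.1323
  gray-hulled: (233 − 185.8125)² / 185.8125 = 11.9834
  white-hulled: (63 − 61.9375)² / 61.9375 = 0.0182
χ² = 3.1323 + 11.9834 + 0.0182 = 15.1339 ≈ 15.134
Degrees of freedom = 3 − 1 = 2; critical value at α = 0.1 is 4.605.
Since 15.134 > 4.605, we reject the null hypothesis — the data do not fit the 12:3:1 ratio.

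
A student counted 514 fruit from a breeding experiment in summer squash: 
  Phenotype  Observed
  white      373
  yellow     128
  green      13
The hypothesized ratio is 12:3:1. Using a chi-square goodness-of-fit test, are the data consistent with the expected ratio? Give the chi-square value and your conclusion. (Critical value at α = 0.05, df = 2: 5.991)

The 12:3:1 ratio has 16 parts, so with N = 514 the expected counts are:
  white: 514 × 12/16 = 385.5
  yellow: 514 × 3/16 = 96.375
  green: 514 × 1/16 = 32.125
χ² = Σ (O − E)² / E
  white: (373 − 385.5)² / 385.5 = 0.4053
  yellow: (128 − 96.375)² / 96.375 = 10.3776
  green: (13 − 32.125)² / 32.125 = 11.3857
χ² = 0.4053 + 10.3776 + 11.3857 = 22.1686 ≈ 22.169
Degrees of freedom = 3 − 1 = 2; critical value at α = 0.05 is 5.991.
Since 22.169 > 5.991, we reject the null hypothesis — the data do not fit the 12:3:1 ratio.

22.169; not consistent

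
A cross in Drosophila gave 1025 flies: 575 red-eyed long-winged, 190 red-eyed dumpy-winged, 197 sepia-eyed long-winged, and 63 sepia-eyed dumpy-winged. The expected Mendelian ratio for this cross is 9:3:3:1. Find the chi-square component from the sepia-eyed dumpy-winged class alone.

0.018

Total ratio parts = 16. Expected numbers out of 1025:
  red-eyed long-winged: 1025 × 9/16 = 576.5625
  red-eyed dumpy-winged: 1025 × 3/16 = 192.1875
  sepia-eyed long-winged: 1025 × 3/16 = 192.1875
  sepia-eyed dumpy-winged: 1025 × 1/16 = 64.0625
Contribution of sepia-eyed dumpy-winged: (63 − 64.0625)² / 64.0625 = 0.0176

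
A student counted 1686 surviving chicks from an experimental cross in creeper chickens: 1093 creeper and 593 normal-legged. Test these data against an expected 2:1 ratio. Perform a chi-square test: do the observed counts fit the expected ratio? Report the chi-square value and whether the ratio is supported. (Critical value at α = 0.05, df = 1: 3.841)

2.565; consistent

Total ratio parts = 3. Expected numbers out of 1686:
  creeper: 1686 × 2/3 = 1124
  normal-legged: 1686 × 1/3 = 562
χ² = Σ (O − E)² / E
  creeper: (1093 − 1124)² / 1124 = 0.8550
  normal-legged: (593 − 562)² / 562 = 1.7100
χ² = 0.8550 + 1.7100 = 2.565
Degrees of freedom = 2 − 1 = 1; critical value at α = 0.05 is 3.841.
Since 2.565 < 3.841, we fail to reject the null hypothesis — the data are consistent with the 2:1 ratio.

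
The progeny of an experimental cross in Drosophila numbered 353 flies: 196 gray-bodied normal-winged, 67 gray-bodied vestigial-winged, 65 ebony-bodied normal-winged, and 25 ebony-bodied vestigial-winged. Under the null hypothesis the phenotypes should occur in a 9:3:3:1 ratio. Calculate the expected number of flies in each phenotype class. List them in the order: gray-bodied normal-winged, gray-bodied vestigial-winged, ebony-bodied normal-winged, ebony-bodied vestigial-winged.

The 9:3:3:1 ratio has 16 parts, so with N = 353 the expected counts are:
  gray-bodied normal-winged: 353 × 9/16 = 198.5625
  gray-bodied vestigial-winged: 353 × 3/16 = 66.1875
  ebony-bodied normal-winged: 353 × 3/16 = 66.1875
  ebony-bodied vestigial-winged: 353 × 1/16 = 22.0625

198.5625, 66.1875, 66.1875, 22.0625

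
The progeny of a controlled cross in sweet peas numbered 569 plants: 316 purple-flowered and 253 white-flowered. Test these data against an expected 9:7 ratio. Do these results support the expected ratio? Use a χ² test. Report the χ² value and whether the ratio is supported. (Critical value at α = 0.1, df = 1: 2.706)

0.118; consistent

Expected counts for N = 569 under a 9:7 ratio (total parts = 16):
  purple-flowered: 569 × 9/16 = 320.0625
  white-flowered: 569 × 7/16 = 248.9375
χ² = Σ (O − E)² / E
  purple-flowered: (316 − 320.0625)² / 320.0625 = 0.0516
  white-flowered: (253 − 248.9375)² / 248.9375 = 0.0663
χ² = 0.0516 + 0.0663 = 0.1179 ≈ 0.118
Degrees of freedom = 2 − 1 = 1; critical value at α = 0.1 is 2.706.
Since 0.118 < 2.706, we fail to reject the null hypothesis — the data are consistent with the 9:7 ratio.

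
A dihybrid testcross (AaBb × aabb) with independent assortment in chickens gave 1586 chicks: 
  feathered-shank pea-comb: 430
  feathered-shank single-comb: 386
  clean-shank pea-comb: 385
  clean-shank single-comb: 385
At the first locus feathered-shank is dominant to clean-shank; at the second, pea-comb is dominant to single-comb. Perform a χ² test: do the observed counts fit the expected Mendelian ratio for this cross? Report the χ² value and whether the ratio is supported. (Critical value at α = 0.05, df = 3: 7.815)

A dihybrid testcross with independent assortment gives a 1:1:1:1 ratio.
Expected counts for N = 1586 under a 1:1:1:1 ratio (total parts = 4):
  feathered-shank pea-comb: 1586 × 1/4 = 396.5
  feathered-shank single-comb: 1586 × 1/4 = 396.5
  clean-shank pea-comb: 1586 × 1/4 = 396.5
  clean-shank single-comb: 1586 × 1/4 = 396.5
χ² = Σ (O − E)² / E
  feathered-shank pea-comb: (430 − 396.5)² / 396.5 = 2.8304
  feathered-shank single-comb: (386 − 396.5)² / 396.5 = 0.2781
  clean-shank pea-comb: (385 − 396.5)² / 396.5 = 0.3335
  clean-shank single-comb: (385 − 396.5)² / 396.5 = 0.3335
χ² = 2.8304 + 0.2781 + 0.3335 + 0.3335 = 3.7755 ≈ 3.776
Degrees of freedom = 4 − 1 = 3; critical value at α = 0.05 is 7.815.
Since 3.776 < 7.815, we fail to reject the null hypothesis — the data are consistent with the 1:1:1:1 ratio.

3.776; consistent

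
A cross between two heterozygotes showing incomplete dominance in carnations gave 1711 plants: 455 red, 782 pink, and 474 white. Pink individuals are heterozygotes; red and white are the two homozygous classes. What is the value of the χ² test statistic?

With incomplete dominance, a heterozygote × heterozygote cross gives a 1:2:1 phenotypic ratio.
Expected counts for N = 1711 under a 1:2:1 ratio (total parts = 4):
  red: 1711 × 1/4 = 427.75
  pink: 1711 × 2/4 = 855.5
  white: 1711 × 1/4 = 427.75
χ² = Σ (O − E)² / E
  red: (455 − 427.75)² / 427.75 = 1.7360
  pink: (782 − 855.5)² / 855.5 = 6.3147
  white: (474 − 427.75)² / 427.75 = 5.0007
χ² = 1.7360 + 6.3147 + 5.0007 = 13.0514 ≈ 13.051

13.051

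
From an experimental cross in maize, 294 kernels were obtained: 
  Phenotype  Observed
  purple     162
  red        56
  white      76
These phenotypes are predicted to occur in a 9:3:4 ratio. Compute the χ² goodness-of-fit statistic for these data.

Expected counts for N = 294 under a 9:3:4 ratio (total parts = 16):
  purple: 294 × 9/16 = 165.375
  red: 294 × 3/16 = 55.125
  white: 294 × 4/16 = 73.5
χ² = Σ (O − E)² / E
  purple: (162 − 165.375)² / 165.375 = 0.0689
  red: (56 − 55.125)² / 55.125 = 0.0139
  white: (76 − 73.5)² / 73.5 = 0.0850
χ² = 0.0689 + 0.0139 + 0.0850 = 0.1678 ≈ 0.168

0.168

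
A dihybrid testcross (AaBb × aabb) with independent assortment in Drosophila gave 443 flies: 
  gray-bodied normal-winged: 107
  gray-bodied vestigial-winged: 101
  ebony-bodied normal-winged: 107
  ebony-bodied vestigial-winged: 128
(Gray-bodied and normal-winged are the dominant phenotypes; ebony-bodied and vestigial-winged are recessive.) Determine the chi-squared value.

3.799

A dihybrid testcross with independent assortment gives a 1:1:1:1 ratio.
Under the 1:1:1:1 hypothesis (Σ ratio = 4, N = 443):
  gray-bodied normal-winged: 443 × 1/4 = 110.75
  gray-bodied vestigial-winged: 443 × 1/4 = 110.75
  ebony-bodied normal-winged: 443 × 1/4 = 110.75
  ebony-bodied vestigial-winged: 443 × 1/4 = 110.75
χ² = Σ (O − E)² / E
  gray-bodied normal-winged: (107 − 110.75)² / 110.75 = 0.1270
  gray-bodied vestigial-winged: (101 − 110.75)² / 110.75 = 0.8584
  ebony-bodied normal-winged: (107 − 110.75)² / 110.75 = 0.1270
  ebony-bodied vestigial-winged: (128 − 110.75)² / 110.75 = 2.6868
χ² = 0.1270 + 0.8584 + 0.1270 + 2.6868 = 3.7992 ≈ 3.799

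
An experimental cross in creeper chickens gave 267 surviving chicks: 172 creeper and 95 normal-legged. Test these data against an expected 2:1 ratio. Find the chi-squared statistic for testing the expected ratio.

0.607

The 2:1 ratio has 3 parts, so with N = 267 the expected counts are:
  creeper: 267 × 2/3 = 178
  normal-legged: 267 × 1/3 = 89
χ² = Σ (O − E)² / E
  creeper: (172 − 178)² / 178 = 0.2022
  normal-legged: (95 − 89)² / 89 = 0.4045
χ² = 0.2022 + 0.4045 = 0.6067 ≈ 0.607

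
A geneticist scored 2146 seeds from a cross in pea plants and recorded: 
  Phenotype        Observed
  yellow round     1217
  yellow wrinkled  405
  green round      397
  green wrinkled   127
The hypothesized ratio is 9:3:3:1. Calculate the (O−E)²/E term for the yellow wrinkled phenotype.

The 9:3:3:1 ratio has 16 parts, so with N = 2146 the expected counts are:
  yellow round: 2146 × 9/16 = 1207.125
  yellow wrinkled: 2146 × 3/16 = 402.375
  green round: 2146 × 3/16 = 402.375
  green wrinkled: 2146 × 1/16 = 134.125
Contribution of yellow wrinkled: (405 − 402.375)² / 402.375 = 0.0171

0.017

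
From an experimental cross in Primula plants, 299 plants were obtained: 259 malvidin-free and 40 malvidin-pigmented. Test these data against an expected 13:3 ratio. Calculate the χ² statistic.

5.664

Expected counts for N = 299 under a 13:3 ratio (total parts = 16):
  malvidin-free: 299 × 13/16 = 242.9375
  malvidin-pigmented: 299 × 3/16 = 56.0625
χ² = Σ (O − E)² / E
  malvidin-free: (259 − 242.9375)² / 242.9375 = 1.0620
  malvidin-pigmented: (40 − 56.0625)² / 56.0625 = 4.6021
χ² = 1.0620 + 4.6021 = 5.6641 ≈ 5.664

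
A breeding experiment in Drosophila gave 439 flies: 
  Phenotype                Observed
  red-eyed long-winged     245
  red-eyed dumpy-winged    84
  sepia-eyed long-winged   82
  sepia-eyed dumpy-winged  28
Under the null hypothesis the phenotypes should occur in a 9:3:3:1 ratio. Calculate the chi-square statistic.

0.063

Total ratio parts = 16. Expected numbers out of 439:
  red-eyed long-winged: 439 × 9/16 = 246.9375
  red-eyed dumpy-winged: 439 × 3/16 = 82.3125
  sepia-eyed long-winged: 439 × 3/16 = 82.3125
  sepia-eyed dumpy-winged: 439 × 1/16 = 27.4375
χ² = Σ (O − E)² / E
  red-eyed long-winged: (245 − 246.9375)² / 246.9375 = 0.0152
  red-eyed dumpy-winged: (84 − 82.3125)² / 82.3125 = 0.0346
  sepia-eyed long-winged: (82 − 82.3125)² / 82.3125 = 0.0012
  sepia-eyed dumpy-winged: (28 − 27.4375)² / 27.4375 = 0.0115
χ² = 0.0152 + 0.0346 + 0.0012 + 0.0115 = 0.0625 ≈ 0.063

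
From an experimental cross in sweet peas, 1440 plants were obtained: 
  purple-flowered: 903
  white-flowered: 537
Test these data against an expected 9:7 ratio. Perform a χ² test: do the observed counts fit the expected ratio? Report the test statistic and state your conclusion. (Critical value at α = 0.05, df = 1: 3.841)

Expected counts for N = 1440 under a 9:7 ratio (total parts = 16):
  purple-flowered: 1440 × 9/16 = 810
  white-flowered: 1440 × 7/16 = 630
χ² = Σ (O − E)² / E
  purple-flowered: (903 − 810)² / 810 = 10.6778
  white-flowered: (537 − 630)² / 630 = 13.7286
χ² = 10.6778 + 13.7286 = 24.4064 ≈ 24.406
Degrees of freedom = 2 − 1 = 1; critical value at α = 0.05 is 3.841.
Since 24.406 > 3.841, we reject the null hypothesis — the data do not fit the 9:7 ratio.

24.406; not consistent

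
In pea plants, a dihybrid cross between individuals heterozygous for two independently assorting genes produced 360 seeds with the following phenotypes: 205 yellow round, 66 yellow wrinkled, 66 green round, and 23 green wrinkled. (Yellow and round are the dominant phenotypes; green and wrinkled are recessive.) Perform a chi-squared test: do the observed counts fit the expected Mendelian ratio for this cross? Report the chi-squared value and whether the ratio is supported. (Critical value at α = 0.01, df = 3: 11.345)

A dihybrid F₂ with independent assortment and complete dominance at both loci gives a 9:3:3:1 phenotypic ratio.
Total ratio parts = 16. Expected numbers out of 360:
  yellow round: 360 × 9/16 = 202.5
  yellow wrinkled: 360 × 3/16 = 67.5
  green round: 360 × 3/16 = 67.5
  green wrinkled: 360 × 1/16 = 22.5
χ² = Σ (O − E)² / E
  yellow round: (205 − 202.5)² / 202.5 = 0.0309
  yellow wrinkled: (66 − 67.5)² / 67.5 = 0.0333
  green round: (66 − 67.5)² / 67.5 = 0.0333
  green wrinkled: (23 − 22.5)² / 22.5 = 0.0111
χ² = 0.0309 + 0.0333 + 0.0333 + 0.0111 = 0.1086 ≈ 0.109
Degrees of freedom = 4 − 1 = 3; critical value at α = 0.01 is 11.345.
Since 0.109 < 11.345, we fail to reject the null hypothesis — the data are consistent with the 9:3:3:1 ratio.

0.109; consistent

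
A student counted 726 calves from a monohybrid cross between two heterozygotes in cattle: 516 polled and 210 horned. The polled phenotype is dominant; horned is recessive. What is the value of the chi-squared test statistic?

5.967

For a monohybrid cross between heterozygotes with complete dominance, the expected phenotypic ratio is 3:1.
Total ratio parts = 4. Expected numbers out of 726:
  polled: 726 × 3/4 = 544.5
  horned: 726 × 1/4 = 181.5
χ² = Σ (O − E)² / E
  polled: (516 − 544.5)² / 544.5 = 1.4917
  horned: (210 − 181.5)² / 181.5 = 4.4752
χ² = 1.4917 + 4.4752 = 5.9669 ≈ 5.967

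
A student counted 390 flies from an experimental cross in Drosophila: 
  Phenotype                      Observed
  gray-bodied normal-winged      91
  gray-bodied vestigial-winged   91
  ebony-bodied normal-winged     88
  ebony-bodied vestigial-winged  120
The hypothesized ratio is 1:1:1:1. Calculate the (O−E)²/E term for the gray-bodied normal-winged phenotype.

0.433

Total ratio parts = 4. Expected numbers out of 390:
  gray-bodied normal-winged: 390 × 1/4 = 97.5
  gray-bodied vestigial-winged: 390 × 1/4 = 97.5
  ebony-bodied normal-winged: 390 × 1/4 = 97.5
  ebony-bodied vestigial-winged: 390 × 1/4 = 97.5
Contribution of gray-bodied normal-winged: (91 − 97.5)² / 97.5 = 0.4333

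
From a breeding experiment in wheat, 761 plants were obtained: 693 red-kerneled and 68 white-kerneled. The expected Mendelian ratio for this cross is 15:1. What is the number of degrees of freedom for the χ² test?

1

A goodness-of-fit test with 2 phenotype classes has df = 2 − 1 = 1.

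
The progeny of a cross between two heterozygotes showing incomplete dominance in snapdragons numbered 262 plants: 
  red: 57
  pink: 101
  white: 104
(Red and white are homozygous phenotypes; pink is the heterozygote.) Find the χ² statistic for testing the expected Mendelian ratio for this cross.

30.603

With incomplete dominance, a heterozygote × heterozygote cross gives a 1:2:1 phenotypic ratio.
Under the 1:2:1 hypothesis (Σ ratio = 4, N = 262):
  red: 262 × 1/4 = 65.5
  pink: 262 × 2/4 = 131
  white: 262 × 1/4 = 65.5
χ² = Σ (O − E)² / E
  red: (57 − 65.5)² / 65.5 = 1.1031
  pink: (101 − 131)² / 131 = 6.8702
  white: (104 − 65.5)² / 65.5 = 22.6298
χ² = 1.1031 + 6.8702 + 22.6298 = 30.6031 ≈ 30.603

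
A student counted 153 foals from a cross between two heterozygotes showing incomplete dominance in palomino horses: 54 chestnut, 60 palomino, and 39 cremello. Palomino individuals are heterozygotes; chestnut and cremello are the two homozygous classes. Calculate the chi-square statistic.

With incomplete dominance, a heterozygote × heterozygote cross gives a 1:2:1 phenotypic ratio.
Expected counts for N = 153 under a 1:2:1 ratio (total parts = 4):
  chestnut: 153 × 1/4 = 38.25
  palomino: 153 × 2/4 = 76.5
  cremello: 153 × 1/4 = 38.25
χ² = Σ (O − E)² / E
  chestnut: (54 − 38.25)² / 38.25 = 6.4853
  palomino: (60 − 76.5)² / 76.5 = 3.5588
  cremello: (39 − 38.25)² / 38.25 = 0.0147
χ² = 6.4853 + 3.5588 + 0.0147 = 10.0588 ≈ 10.059

10.059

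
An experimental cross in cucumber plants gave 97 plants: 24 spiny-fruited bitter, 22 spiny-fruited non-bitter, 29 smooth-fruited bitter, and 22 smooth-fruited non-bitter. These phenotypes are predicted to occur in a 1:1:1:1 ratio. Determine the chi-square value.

1.351

Total ratio parts = 4. Expected numbers out of 97:
  spiny-fruited bitter: 97 × 1/4 = 24.25
  spiny-fruited non-bitter: 97 × 1/4 = 24.25
  smooth-fruited bitter: 97 × 1/4 = 24.25
  smooth-fruited non-bitter: 97 × 1/4 = 24.25
χ² = Σ (O − E)² / E
  spiny-fruited bitter: (24 − 24.25)² / 24.25 = 0.0026
  spiny-fruited non-bitter: (22 − 24.25)² / 24.25 = 0.2088
  smooth-fruited bitter: (29 − 24.25)² / 24.25 = 0.9304
  smooth-fruited non-bitter: (22 − 24.25)² / 24.25 = 0.2088
χ² = 0.0026 + 0.2088 + 0.9304 + 0.2088 = 1.3506 ≈ 1.351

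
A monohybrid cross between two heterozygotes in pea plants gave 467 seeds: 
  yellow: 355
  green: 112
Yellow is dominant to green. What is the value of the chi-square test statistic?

For a monohybrid cross between heterozygotes with complete dominance, the expected phenotypic ratio is 3:1.
The 3:1 ratio has 4 parts, so with N = 467 the expected counts are:
  yellow: 467 × 3/4 = 350.25
  green: 467 × 1/4 = 116.75
χ² = Σ (O − E)² / E
  yellow: (355 − 350.25)² / 350.25 = 0.0644
  green: (112 − 116.75)² / 116.75 = 0.1933
χ² = 0.0644 + 0.1933 = 0.2577 ≈ 0.258

0.258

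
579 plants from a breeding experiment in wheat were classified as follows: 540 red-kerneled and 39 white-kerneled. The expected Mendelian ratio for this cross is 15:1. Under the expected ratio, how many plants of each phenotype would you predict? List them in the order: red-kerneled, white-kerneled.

542.8125, 36.1875

Total ratio parts = 16. Expected numbers out of 579:
  red-kerneled: 579 × 15/16 = 542.8125
  white-kerneled: 579 × 1/16 = 36.1875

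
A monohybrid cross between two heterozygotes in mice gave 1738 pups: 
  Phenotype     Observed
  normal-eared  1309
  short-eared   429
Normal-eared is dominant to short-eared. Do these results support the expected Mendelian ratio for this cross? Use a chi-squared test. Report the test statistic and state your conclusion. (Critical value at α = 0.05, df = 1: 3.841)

For a monohybrid cross between heterozygotes with complete dominance, the expected phenotypic ratio is 3:1.
Total ratio parts = 4. Expected numbers out of 1738:
  normal-eared: 1738 × 3/4 = 1303.5
  short-eared: 1738 × 1/4 = 434.5
χ² = Σ (O − E)² / E
  normal-eared: (1309 − 1303.5)² / 1303.5 = 0.0232
  short-eared: (429 − 434.5)² / 434.5 = 0.0696
χ² = 0.0232 + 0.0696 = 0.0928 ≈ 0.093
Degrees of freedom = 2 − 1 = 1; critical value at α = 0.05 is 3.841.
Since 0.093 < 3.841, we fail to reject the null hypothesis — the data are consistent with the 3:1 ratio.

0.093; consistent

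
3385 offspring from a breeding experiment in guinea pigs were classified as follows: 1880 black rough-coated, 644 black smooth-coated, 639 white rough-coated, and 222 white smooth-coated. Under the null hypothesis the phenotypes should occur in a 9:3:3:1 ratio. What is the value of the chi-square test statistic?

0.985

Total ratio parts = 16. Expected numbers out of 3385:
  black rough-coated: 3385 × 9/16 = 1904.0625
  black smooth-coated: 3385 × 3/16 = 634.6875
  white rough-coated: 3385 × 3/16 = 634.6875
  white smooth-coated: 3385 × 1/16 = 211.5625
χ² = Σ (O − E)² / E
  black rough-coated: (1880 − 1904.0625)² / 1904.0625 = 0.3041
  black smooth-coated: (644 − 634.6875)² / 634.6875 = 0.1366
  white rough-coated: (639 − 634.6875)² / 634.6875 = 0.0293
  white smooth-coated: (222 − 211.5625)² / 211.5625 = 0.5149
χ² = 0.3041 + 0.1366 + 0.0293 + 0.5149 = 0.9849 ≈ 0.985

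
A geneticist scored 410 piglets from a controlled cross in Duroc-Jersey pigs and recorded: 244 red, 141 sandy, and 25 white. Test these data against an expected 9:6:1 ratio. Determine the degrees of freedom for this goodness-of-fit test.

A goodness-of-fit test with 3 phenotype classes has df = 3 − 1 = 2.

2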